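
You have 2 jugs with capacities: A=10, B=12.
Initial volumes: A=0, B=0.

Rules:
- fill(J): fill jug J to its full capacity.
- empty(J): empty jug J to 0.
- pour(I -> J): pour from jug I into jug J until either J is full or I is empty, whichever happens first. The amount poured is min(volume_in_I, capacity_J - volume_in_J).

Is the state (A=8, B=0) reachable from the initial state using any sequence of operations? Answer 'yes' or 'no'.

Answer: yes

Derivation:
BFS from (A=0, B=0):
  1. fill(A) -> (A=10 B=0)
  2. pour(A -> B) -> (A=0 B=10)
  3. fill(A) -> (A=10 B=10)
  4. pour(A -> B) -> (A=8 B=12)
  5. empty(B) -> (A=8 B=0)
Target reached → yes.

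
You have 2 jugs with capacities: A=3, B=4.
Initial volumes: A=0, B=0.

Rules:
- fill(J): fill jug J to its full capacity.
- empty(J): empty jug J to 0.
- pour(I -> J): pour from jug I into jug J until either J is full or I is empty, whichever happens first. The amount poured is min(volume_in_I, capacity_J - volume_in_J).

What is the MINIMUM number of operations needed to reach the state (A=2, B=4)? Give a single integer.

Answer: 4

Derivation:
BFS from (A=0, B=0). One shortest path:
  1. fill(A) -> (A=3 B=0)
  2. pour(A -> B) -> (A=0 B=3)
  3. fill(A) -> (A=3 B=3)
  4. pour(A -> B) -> (A=2 B=4)
Reached target in 4 moves.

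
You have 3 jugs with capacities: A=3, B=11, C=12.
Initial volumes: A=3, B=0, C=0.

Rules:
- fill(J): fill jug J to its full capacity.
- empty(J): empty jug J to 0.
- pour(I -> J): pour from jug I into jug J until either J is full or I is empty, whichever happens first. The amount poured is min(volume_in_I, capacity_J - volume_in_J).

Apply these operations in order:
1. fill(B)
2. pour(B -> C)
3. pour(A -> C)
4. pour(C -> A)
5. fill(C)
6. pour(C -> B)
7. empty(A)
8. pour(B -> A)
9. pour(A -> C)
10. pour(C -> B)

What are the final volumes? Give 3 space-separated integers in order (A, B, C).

Answer: 0 11 1

Derivation:
Step 1: fill(B) -> (A=3 B=11 C=0)
Step 2: pour(B -> C) -> (A=3 B=0 C=11)
Step 3: pour(A -> C) -> (A=2 B=0 C=12)
Step 4: pour(C -> A) -> (A=3 B=0 C=11)
Step 5: fill(C) -> (A=3 B=0 C=12)
Step 6: pour(C -> B) -> (A=3 B=11 C=1)
Step 7: empty(A) -> (A=0 B=11 C=1)
Step 8: pour(B -> A) -> (A=3 B=8 C=1)
Step 9: pour(A -> C) -> (A=0 B=8 C=4)
Step 10: pour(C -> B) -> (A=0 B=11 C=1)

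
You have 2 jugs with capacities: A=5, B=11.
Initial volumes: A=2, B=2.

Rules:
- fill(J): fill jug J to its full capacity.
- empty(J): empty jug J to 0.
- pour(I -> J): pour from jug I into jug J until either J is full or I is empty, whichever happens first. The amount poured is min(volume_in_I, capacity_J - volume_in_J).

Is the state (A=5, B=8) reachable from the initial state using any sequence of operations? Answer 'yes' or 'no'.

Answer: yes

Derivation:
BFS from (A=2, B=2):
  1. fill(B) -> (A=2 B=11)
  2. pour(B -> A) -> (A=5 B=8)
Target reached → yes.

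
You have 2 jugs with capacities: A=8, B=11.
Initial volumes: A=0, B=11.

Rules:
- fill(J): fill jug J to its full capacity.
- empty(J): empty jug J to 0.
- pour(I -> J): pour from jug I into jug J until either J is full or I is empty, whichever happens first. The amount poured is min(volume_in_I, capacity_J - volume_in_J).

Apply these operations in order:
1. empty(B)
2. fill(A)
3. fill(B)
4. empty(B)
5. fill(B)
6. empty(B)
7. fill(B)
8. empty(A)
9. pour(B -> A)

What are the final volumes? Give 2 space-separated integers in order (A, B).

Step 1: empty(B) -> (A=0 B=0)
Step 2: fill(A) -> (A=8 B=0)
Step 3: fill(B) -> (A=8 B=11)
Step 4: empty(B) -> (A=8 B=0)
Step 5: fill(B) -> (A=8 B=11)
Step 6: empty(B) -> (A=8 B=0)
Step 7: fill(B) -> (A=8 B=11)
Step 8: empty(A) -> (A=0 B=11)
Step 9: pour(B -> A) -> (A=8 B=3)

Answer: 8 3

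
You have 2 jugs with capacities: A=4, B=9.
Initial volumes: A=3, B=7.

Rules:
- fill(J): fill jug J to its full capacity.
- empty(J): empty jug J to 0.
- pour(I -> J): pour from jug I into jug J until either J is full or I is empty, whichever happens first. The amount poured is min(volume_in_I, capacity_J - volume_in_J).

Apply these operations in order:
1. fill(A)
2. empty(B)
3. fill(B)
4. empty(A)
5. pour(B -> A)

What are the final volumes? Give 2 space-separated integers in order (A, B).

Answer: 4 5

Derivation:
Step 1: fill(A) -> (A=4 B=7)
Step 2: empty(B) -> (A=4 B=0)
Step 3: fill(B) -> (A=4 B=9)
Step 4: empty(A) -> (A=0 B=9)
Step 5: pour(B -> A) -> (A=4 B=5)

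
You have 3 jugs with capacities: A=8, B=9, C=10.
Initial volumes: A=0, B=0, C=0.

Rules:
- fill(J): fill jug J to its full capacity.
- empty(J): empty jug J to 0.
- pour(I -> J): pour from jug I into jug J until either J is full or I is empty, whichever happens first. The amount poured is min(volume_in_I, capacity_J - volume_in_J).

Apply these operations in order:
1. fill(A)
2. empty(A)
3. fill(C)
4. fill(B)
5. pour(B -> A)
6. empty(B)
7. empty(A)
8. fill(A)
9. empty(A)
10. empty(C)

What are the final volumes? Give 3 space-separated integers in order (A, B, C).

Answer: 0 0 0

Derivation:
Step 1: fill(A) -> (A=8 B=0 C=0)
Step 2: empty(A) -> (A=0 B=0 C=0)
Step 3: fill(C) -> (A=0 B=0 C=10)
Step 4: fill(B) -> (A=0 B=9 C=10)
Step 5: pour(B -> A) -> (A=8 B=1 C=10)
Step 6: empty(B) -> (A=8 B=0 C=10)
Step 7: empty(A) -> (A=0 B=0 C=10)
Step 8: fill(A) -> (A=8 B=0 C=10)
Step 9: empty(A) -> (A=0 B=0 C=10)
Step 10: empty(C) -> (A=0 B=0 C=0)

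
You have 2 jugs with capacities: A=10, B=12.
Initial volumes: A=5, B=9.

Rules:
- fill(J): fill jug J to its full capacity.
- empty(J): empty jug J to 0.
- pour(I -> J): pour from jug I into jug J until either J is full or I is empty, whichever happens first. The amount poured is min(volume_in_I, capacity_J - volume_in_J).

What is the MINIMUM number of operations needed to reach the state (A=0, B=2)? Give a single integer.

BFS from (A=5, B=9). One shortest path:
  1. pour(A -> B) -> (A=2 B=12)
  2. empty(B) -> (A=2 B=0)
  3. pour(A -> B) -> (A=0 B=2)
Reached target in 3 moves.

Answer: 3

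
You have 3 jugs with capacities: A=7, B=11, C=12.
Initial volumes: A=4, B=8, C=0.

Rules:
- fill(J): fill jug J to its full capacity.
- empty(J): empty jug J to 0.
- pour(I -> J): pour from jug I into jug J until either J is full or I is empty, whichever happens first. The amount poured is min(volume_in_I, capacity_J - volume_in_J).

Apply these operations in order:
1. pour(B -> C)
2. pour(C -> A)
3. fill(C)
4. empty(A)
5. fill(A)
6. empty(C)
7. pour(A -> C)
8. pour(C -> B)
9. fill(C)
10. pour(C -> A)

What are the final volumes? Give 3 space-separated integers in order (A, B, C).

Answer: 7 7 5

Derivation:
Step 1: pour(B -> C) -> (A=4 B=0 C=8)
Step 2: pour(C -> A) -> (A=7 B=0 C=5)
Step 3: fill(C) -> (A=7 B=0 C=12)
Step 4: empty(A) -> (A=0 B=0 C=12)
Step 5: fill(A) -> (A=7 B=0 C=12)
Step 6: empty(C) -> (A=7 B=0 C=0)
Step 7: pour(A -> C) -> (A=0 B=0 C=7)
Step 8: pour(C -> B) -> (A=0 B=7 C=0)
Step 9: fill(C) -> (A=0 B=7 C=12)
Step 10: pour(C -> A) -> (A=7 B=7 C=5)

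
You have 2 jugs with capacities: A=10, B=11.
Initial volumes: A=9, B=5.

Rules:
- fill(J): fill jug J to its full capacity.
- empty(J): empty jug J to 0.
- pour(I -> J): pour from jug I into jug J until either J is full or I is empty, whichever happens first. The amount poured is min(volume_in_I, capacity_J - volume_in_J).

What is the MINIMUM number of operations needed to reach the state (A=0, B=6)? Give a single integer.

BFS from (A=9, B=5). One shortest path:
  1. empty(A) -> (A=0 B=5)
  2. pour(B -> A) -> (A=5 B=0)
  3. fill(B) -> (A=5 B=11)
  4. pour(B -> A) -> (A=10 B=6)
  5. empty(A) -> (A=0 B=6)
Reached target in 5 moves.

Answer: 5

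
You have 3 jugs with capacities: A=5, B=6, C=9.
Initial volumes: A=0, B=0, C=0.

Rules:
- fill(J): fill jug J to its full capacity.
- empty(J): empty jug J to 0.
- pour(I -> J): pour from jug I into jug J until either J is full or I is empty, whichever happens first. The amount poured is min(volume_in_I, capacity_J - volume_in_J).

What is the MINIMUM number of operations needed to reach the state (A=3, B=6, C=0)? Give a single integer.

BFS from (A=0, B=0, C=0). One shortest path:
  1. fill(C) -> (A=0 B=0 C=9)
  2. pour(C -> B) -> (A=0 B=6 C=3)
  3. pour(C -> A) -> (A=3 B=6 C=0)
Reached target in 3 moves.

Answer: 3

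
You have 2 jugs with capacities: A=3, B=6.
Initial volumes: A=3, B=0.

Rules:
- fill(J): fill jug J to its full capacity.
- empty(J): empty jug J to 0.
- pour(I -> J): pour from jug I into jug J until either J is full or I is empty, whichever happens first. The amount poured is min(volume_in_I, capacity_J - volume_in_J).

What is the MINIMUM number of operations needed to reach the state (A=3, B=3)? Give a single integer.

BFS from (A=3, B=0). One shortest path:
  1. pour(A -> B) -> (A=0 B=3)
  2. fill(A) -> (A=3 B=3)
Reached target in 2 moves.

Answer: 2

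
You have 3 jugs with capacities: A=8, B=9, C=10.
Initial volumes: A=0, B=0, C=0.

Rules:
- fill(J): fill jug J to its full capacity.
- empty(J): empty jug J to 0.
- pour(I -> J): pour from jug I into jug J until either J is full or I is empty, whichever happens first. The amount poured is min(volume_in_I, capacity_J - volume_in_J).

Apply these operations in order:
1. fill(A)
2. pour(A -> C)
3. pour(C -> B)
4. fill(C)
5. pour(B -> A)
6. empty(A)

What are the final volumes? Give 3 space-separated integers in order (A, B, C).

Answer: 0 0 10

Derivation:
Step 1: fill(A) -> (A=8 B=0 C=0)
Step 2: pour(A -> C) -> (A=0 B=0 C=8)
Step 3: pour(C -> B) -> (A=0 B=8 C=0)
Step 4: fill(C) -> (A=0 B=8 C=10)
Step 5: pour(B -> A) -> (A=8 B=0 C=10)
Step 6: empty(A) -> (A=0 B=0 C=10)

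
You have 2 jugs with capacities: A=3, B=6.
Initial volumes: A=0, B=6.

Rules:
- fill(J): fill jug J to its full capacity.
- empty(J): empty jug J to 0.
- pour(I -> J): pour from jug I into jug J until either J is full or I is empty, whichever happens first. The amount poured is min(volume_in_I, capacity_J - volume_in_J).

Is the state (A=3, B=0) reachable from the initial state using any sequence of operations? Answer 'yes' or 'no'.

Answer: yes

Derivation:
BFS from (A=0, B=6):
  1. fill(A) -> (A=3 B=6)
  2. empty(B) -> (A=3 B=0)
Target reached → yes.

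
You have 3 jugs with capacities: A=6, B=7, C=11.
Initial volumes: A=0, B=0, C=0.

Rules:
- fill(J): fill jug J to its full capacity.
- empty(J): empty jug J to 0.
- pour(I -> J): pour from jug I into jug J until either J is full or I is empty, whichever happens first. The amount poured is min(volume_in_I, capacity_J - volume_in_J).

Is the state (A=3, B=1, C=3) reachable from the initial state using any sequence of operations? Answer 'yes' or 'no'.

BFS explored all 372 reachable states.
Reachable set includes: (0,0,0), (0,0,1), (0,0,2), (0,0,3), (0,0,4), (0,0,5), (0,0,6), (0,0,7), (0,0,8), (0,0,9), (0,0,10), (0,0,11) ...
Target (A=3, B=1, C=3) not in reachable set → no.

Answer: no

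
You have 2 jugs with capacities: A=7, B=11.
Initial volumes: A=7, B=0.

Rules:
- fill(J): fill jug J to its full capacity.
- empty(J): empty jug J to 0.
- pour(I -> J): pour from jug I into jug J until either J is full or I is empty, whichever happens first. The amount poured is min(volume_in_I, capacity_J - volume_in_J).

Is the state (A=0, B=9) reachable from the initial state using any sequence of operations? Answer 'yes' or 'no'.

Answer: yes

Derivation:
BFS from (A=7, B=0):
  1. pour(A -> B) -> (A=0 B=7)
  2. fill(A) -> (A=7 B=7)
  3. pour(A -> B) -> (A=3 B=11)
  4. empty(B) -> (A=3 B=0)
  5. pour(A -> B) -> (A=0 B=3)
  6. fill(A) -> (A=7 B=3)
  7. pour(A -> B) -> (A=0 B=10)
  8. fill(A) -> (A=7 B=10)
  9. pour(A -> B) -> (A=6 B=11)
  10. empty(B) -> (A=6 B=0)
  11. pour(A -> B) -> (A=0 B=6)
  12. fill(A) -> (A=7 B=6)
  13. pour(A -> B) -> (A=2 B=11)
  14. empty(B) -> (A=2 B=0)
  15. pour(A -> B) -> (A=0 B=2)
  16. fill(A) -> (A=7 B=2)
  17. pour(A -> B) -> (A=0 B=9)
Target reached → yes.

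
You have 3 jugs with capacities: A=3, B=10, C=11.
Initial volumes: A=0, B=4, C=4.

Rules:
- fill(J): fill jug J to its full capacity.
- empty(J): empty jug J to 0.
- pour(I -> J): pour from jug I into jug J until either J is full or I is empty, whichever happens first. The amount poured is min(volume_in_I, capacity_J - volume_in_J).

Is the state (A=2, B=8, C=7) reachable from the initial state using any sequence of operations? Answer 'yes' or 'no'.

Answer: no

Derivation:
BFS explored all 348 reachable states.
Reachable set includes: (0,0,0), (0,0,1), (0,0,2), (0,0,3), (0,0,4), (0,0,5), (0,0,6), (0,0,7), (0,0,8), (0,0,9), (0,0,10), (0,0,11) ...
Target (A=2, B=8, C=7) not in reachable set → no.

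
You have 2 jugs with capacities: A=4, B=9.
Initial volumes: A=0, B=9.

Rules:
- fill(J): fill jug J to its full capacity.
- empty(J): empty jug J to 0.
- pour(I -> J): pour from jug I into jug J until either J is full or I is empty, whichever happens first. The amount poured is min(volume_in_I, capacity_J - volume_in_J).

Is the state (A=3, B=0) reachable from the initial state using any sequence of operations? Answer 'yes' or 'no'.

Answer: yes

Derivation:
BFS from (A=0, B=9):
  1. fill(A) -> (A=4 B=9)
  2. empty(B) -> (A=4 B=0)
  3. pour(A -> B) -> (A=0 B=4)
  4. fill(A) -> (A=4 B=4)
  5. pour(A -> B) -> (A=0 B=8)
  6. fill(A) -> (A=4 B=8)
  7. pour(A -> B) -> (A=3 B=9)
  8. empty(B) -> (A=3 B=0)
Target reached → yes.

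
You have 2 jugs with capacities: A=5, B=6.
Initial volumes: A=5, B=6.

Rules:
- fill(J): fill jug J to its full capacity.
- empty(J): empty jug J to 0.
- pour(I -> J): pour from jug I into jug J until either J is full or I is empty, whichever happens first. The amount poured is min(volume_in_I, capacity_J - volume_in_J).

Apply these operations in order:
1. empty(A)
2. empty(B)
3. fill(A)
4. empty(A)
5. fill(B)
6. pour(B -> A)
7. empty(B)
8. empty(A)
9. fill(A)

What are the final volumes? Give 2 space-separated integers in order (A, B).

Step 1: empty(A) -> (A=0 B=6)
Step 2: empty(B) -> (A=0 B=0)
Step 3: fill(A) -> (A=5 B=0)
Step 4: empty(A) -> (A=0 B=0)
Step 5: fill(B) -> (A=0 B=6)
Step 6: pour(B -> A) -> (A=5 B=1)
Step 7: empty(B) -> (A=5 B=0)
Step 8: empty(A) -> (A=0 B=0)
Step 9: fill(A) -> (A=5 B=0)

Answer: 5 0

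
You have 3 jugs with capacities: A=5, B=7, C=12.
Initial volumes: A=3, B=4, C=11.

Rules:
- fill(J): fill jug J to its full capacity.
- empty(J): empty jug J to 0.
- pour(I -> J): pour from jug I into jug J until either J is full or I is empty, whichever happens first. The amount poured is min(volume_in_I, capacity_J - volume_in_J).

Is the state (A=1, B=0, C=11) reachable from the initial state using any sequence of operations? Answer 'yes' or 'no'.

Answer: yes

Derivation:
BFS from (A=3, B=4, C=11):
  1. empty(B) -> (A=3 B=0 C=11)
  2. pour(A -> B) -> (A=0 B=3 C=11)
  3. fill(A) -> (A=5 B=3 C=11)
  4. pour(A -> B) -> (A=1 B=7 C=11)
  5. empty(B) -> (A=1 B=0 C=11)
Target reached → yes.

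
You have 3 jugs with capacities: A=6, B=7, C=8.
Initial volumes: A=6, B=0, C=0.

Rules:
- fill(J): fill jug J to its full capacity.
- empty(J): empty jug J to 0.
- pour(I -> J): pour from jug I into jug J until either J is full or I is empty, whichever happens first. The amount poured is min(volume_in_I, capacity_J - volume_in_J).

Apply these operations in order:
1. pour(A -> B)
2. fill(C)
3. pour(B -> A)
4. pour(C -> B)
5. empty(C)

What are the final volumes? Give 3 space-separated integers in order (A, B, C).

Step 1: pour(A -> B) -> (A=0 B=6 C=0)
Step 2: fill(C) -> (A=0 B=6 C=8)
Step 3: pour(B -> A) -> (A=6 B=0 C=8)
Step 4: pour(C -> B) -> (A=6 B=7 C=1)
Step 5: empty(C) -> (A=6 B=7 C=0)

Answer: 6 7 0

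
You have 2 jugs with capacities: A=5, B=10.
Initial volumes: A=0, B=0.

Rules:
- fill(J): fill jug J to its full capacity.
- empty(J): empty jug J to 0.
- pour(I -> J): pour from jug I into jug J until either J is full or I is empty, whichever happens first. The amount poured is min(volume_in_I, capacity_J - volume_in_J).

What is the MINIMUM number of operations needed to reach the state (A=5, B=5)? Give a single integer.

BFS from (A=0, B=0). One shortest path:
  1. fill(B) -> (A=0 B=10)
  2. pour(B -> A) -> (A=5 B=5)
Reached target in 2 moves.

Answer: 2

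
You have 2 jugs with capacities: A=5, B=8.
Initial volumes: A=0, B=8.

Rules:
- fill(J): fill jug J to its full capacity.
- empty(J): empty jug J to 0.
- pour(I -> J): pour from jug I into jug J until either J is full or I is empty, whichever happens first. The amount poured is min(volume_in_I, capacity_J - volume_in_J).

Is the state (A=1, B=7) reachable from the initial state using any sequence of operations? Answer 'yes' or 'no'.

Answer: no

Derivation:
BFS explored all 26 reachable states.
Reachable set includes: (0,0), (0,1), (0,2), (0,3), (0,4), (0,5), (0,6), (0,7), (0,8), (1,0), (1,8), (2,0) ...
Target (A=1, B=7) not in reachable set → no.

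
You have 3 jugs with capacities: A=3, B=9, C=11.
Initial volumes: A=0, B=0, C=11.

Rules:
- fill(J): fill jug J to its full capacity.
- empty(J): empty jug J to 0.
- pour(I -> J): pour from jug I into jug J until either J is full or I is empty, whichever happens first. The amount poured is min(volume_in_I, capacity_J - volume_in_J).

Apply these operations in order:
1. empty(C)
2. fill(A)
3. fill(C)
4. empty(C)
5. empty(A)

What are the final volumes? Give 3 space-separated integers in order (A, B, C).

Answer: 0 0 0

Derivation:
Step 1: empty(C) -> (A=0 B=0 C=0)
Step 2: fill(A) -> (A=3 B=0 C=0)
Step 3: fill(C) -> (A=3 B=0 C=11)
Step 4: empty(C) -> (A=3 B=0 C=0)
Step 5: empty(A) -> (A=0 B=0 C=0)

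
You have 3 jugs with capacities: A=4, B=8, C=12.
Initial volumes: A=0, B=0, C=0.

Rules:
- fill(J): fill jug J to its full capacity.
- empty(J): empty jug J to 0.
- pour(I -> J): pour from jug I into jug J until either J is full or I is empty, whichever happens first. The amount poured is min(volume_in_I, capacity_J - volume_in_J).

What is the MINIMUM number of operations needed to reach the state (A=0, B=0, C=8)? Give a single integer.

BFS from (A=0, B=0, C=0). One shortest path:
  1. fill(B) -> (A=0 B=8 C=0)
  2. pour(B -> C) -> (A=0 B=0 C=8)
Reached target in 2 moves.

Answer: 2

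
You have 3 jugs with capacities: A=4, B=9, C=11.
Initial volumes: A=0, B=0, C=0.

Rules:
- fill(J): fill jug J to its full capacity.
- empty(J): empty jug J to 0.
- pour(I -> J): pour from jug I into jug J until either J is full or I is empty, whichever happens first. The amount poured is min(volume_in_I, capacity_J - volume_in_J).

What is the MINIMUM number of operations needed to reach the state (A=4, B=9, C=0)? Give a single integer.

BFS from (A=0, B=0, C=0). One shortest path:
  1. fill(A) -> (A=4 B=0 C=0)
  2. fill(B) -> (A=4 B=9 C=0)
Reached target in 2 moves.

Answer: 2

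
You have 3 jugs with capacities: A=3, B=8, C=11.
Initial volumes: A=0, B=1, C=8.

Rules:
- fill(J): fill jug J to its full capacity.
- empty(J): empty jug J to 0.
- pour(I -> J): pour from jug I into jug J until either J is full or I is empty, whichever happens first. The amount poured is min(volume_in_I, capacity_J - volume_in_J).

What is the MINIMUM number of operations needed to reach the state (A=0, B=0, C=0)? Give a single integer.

Answer: 2

Derivation:
BFS from (A=0, B=1, C=8). One shortest path:
  1. empty(B) -> (A=0 B=0 C=8)
  2. empty(C) -> (A=0 B=0 C=0)
Reached target in 2 moves.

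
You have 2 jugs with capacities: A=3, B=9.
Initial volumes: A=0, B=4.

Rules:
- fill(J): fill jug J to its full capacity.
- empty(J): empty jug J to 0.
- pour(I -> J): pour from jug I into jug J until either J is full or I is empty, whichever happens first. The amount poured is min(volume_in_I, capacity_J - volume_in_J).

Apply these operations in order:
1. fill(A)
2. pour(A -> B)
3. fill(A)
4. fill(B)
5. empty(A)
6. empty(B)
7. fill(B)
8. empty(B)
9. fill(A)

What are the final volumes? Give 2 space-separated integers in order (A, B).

Answer: 3 0

Derivation:
Step 1: fill(A) -> (A=3 B=4)
Step 2: pour(A -> B) -> (A=0 B=7)
Step 3: fill(A) -> (A=3 B=7)
Step 4: fill(B) -> (A=3 B=9)
Step 5: empty(A) -> (A=0 B=9)
Step 6: empty(B) -> (A=0 B=0)
Step 7: fill(B) -> (A=0 B=9)
Step 8: empty(B) -> (A=0 B=0)
Step 9: fill(A) -> (A=3 B=0)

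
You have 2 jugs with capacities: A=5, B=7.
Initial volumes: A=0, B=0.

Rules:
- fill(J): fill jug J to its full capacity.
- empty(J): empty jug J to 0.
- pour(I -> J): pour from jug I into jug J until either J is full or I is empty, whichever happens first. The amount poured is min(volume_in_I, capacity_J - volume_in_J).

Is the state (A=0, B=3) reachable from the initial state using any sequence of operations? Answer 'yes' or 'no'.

BFS from (A=0, B=0):
  1. fill(A) -> (A=5 B=0)
  2. pour(A -> B) -> (A=0 B=5)
  3. fill(A) -> (A=5 B=5)
  4. pour(A -> B) -> (A=3 B=7)
  5. empty(B) -> (A=3 B=0)
  6. pour(A -> B) -> (A=0 B=3)
Target reached → yes.

Answer: yes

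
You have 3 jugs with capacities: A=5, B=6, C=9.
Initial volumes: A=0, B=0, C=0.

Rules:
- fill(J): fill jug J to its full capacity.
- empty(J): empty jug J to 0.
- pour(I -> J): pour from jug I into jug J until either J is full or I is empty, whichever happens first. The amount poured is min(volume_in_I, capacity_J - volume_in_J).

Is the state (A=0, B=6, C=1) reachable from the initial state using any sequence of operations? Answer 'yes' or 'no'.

Answer: yes

Derivation:
BFS from (A=0, B=0, C=0):
  1. fill(B) -> (A=0 B=6 C=0)
  2. pour(B -> A) -> (A=5 B=1 C=0)
  3. empty(A) -> (A=0 B=1 C=0)
  4. pour(B -> C) -> (A=0 B=0 C=1)
  5. fill(B) -> (A=0 B=6 C=1)
Target reached → yes.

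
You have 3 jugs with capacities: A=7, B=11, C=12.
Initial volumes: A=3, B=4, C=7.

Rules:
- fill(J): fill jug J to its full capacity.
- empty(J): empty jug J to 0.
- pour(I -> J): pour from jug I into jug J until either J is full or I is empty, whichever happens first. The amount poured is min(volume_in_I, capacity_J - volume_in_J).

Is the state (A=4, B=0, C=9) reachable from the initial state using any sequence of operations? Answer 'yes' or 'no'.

BFS from (A=3, B=4, C=7):
  1. pour(A -> C) -> (A=0 B=4 C=10)
  2. pour(B -> A) -> (A=4 B=0 C=10)
  3. fill(B) -> (A=4 B=11 C=10)
  4. pour(B -> C) -> (A=4 B=9 C=12)
  5. empty(C) -> (A=4 B=9 C=0)
  6. pour(B -> C) -> (A=4 B=0 C=9)
Target reached → yes.

Answer: yes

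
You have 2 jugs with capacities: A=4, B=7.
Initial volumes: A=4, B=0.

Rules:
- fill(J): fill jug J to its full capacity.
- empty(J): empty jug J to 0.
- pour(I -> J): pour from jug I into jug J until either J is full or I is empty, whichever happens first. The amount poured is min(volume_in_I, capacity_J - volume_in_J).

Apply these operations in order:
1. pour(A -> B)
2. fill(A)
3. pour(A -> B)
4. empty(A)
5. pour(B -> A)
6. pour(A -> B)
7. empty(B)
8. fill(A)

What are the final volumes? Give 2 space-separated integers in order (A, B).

Answer: 4 0

Derivation:
Step 1: pour(A -> B) -> (A=0 B=4)
Step 2: fill(A) -> (A=4 B=4)
Step 3: pour(A -> B) -> (A=1 B=7)
Step 4: empty(A) -> (A=0 B=7)
Step 5: pour(B -> A) -> (A=4 B=3)
Step 6: pour(A -> B) -> (A=0 B=7)
Step 7: empty(B) -> (A=0 B=0)
Step 8: fill(A) -> (A=4 B=0)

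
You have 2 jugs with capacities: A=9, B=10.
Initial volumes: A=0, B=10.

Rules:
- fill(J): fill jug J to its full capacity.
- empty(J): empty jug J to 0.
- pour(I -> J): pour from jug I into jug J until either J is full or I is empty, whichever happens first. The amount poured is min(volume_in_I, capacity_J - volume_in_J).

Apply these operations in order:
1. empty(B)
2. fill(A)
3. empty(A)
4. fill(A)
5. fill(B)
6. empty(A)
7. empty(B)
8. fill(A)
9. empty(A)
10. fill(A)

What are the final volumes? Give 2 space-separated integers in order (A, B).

Answer: 9 0

Derivation:
Step 1: empty(B) -> (A=0 B=0)
Step 2: fill(A) -> (A=9 B=0)
Step 3: empty(A) -> (A=0 B=0)
Step 4: fill(A) -> (A=9 B=0)
Step 5: fill(B) -> (A=9 B=10)
Step 6: empty(A) -> (A=0 B=10)
Step 7: empty(B) -> (A=0 B=0)
Step 8: fill(A) -> (A=9 B=0)
Step 9: empty(A) -> (A=0 B=0)
Step 10: fill(A) -> (A=9 B=0)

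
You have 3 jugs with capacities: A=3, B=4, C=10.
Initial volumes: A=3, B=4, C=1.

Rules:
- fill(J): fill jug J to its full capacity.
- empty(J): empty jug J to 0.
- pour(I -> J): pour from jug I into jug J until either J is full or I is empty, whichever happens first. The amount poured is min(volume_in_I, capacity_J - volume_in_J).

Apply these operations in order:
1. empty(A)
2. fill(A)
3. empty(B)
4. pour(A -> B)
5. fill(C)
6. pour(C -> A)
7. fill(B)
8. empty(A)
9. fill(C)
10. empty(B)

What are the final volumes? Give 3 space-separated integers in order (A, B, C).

Step 1: empty(A) -> (A=0 B=4 C=1)
Step 2: fill(A) -> (A=3 B=4 C=1)
Step 3: empty(B) -> (A=3 B=0 C=1)
Step 4: pour(A -> B) -> (A=0 B=3 C=1)
Step 5: fill(C) -> (A=0 B=3 C=10)
Step 6: pour(C -> A) -> (A=3 B=3 C=7)
Step 7: fill(B) -> (A=3 B=4 C=7)
Step 8: empty(A) -> (A=0 B=4 C=7)
Step 9: fill(C) -> (A=0 B=4 C=10)
Step 10: empty(B) -> (A=0 B=0 C=10)

Answer: 0 0 10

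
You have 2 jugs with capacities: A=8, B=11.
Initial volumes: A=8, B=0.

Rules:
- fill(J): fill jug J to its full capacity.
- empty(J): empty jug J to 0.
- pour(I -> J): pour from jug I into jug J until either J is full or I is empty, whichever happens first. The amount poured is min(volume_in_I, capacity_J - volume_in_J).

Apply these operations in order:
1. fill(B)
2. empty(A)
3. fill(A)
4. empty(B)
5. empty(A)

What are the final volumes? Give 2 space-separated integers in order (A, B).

Answer: 0 0

Derivation:
Step 1: fill(B) -> (A=8 B=11)
Step 2: empty(A) -> (A=0 B=11)
Step 3: fill(A) -> (A=8 B=11)
Step 4: empty(B) -> (A=8 B=0)
Step 5: empty(A) -> (A=0 B=0)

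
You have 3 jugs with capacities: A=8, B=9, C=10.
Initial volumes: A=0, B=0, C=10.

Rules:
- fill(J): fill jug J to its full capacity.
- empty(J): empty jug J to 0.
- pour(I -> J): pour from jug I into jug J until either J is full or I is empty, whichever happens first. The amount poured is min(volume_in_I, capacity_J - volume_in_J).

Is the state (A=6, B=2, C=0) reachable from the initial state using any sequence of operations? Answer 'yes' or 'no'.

Answer: yes

Derivation:
BFS from (A=0, B=0, C=10):
  1. pour(C -> A) -> (A=8 B=0 C=2)
  2. pour(C -> B) -> (A=8 B=2 C=0)
  3. pour(A -> C) -> (A=0 B=2 C=8)
  4. fill(A) -> (A=8 B=2 C=8)
  5. pour(A -> C) -> (A=6 B=2 C=10)
  6. empty(C) -> (A=6 B=2 C=0)
Target reached → yes.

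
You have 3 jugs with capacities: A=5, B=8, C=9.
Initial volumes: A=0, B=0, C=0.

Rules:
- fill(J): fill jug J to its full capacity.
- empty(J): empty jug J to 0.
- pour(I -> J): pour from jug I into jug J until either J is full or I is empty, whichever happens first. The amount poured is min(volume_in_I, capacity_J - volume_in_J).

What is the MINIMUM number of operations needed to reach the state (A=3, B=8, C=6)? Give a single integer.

BFS from (A=0, B=0, C=0). One shortest path:
  1. fill(C) -> (A=0 B=0 C=9)
  2. pour(C -> B) -> (A=0 B=8 C=1)
  3. pour(B -> A) -> (A=5 B=3 C=1)
  4. pour(A -> C) -> (A=0 B=3 C=6)
  5. pour(B -> A) -> (A=3 B=0 C=6)
  6. fill(B) -> (A=3 B=8 C=6)
Reached target in 6 moves.

Answer: 6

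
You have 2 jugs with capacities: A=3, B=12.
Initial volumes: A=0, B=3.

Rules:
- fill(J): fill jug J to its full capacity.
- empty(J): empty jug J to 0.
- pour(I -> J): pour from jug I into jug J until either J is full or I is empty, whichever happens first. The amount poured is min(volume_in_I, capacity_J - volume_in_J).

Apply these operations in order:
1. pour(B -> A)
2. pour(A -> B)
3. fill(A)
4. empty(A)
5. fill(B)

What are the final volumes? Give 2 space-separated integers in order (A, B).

Step 1: pour(B -> A) -> (A=3 B=0)
Step 2: pour(A -> B) -> (A=0 B=3)
Step 3: fill(A) -> (A=3 B=3)
Step 4: empty(A) -> (A=0 B=3)
Step 5: fill(B) -> (A=0 B=12)

Answer: 0 12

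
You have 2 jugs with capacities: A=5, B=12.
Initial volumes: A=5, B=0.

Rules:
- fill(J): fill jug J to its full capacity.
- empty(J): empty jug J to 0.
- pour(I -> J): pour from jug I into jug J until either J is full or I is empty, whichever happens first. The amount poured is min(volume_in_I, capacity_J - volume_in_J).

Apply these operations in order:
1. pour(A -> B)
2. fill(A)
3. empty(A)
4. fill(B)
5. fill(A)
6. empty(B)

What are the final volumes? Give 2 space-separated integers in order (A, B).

Answer: 5 0

Derivation:
Step 1: pour(A -> B) -> (A=0 B=5)
Step 2: fill(A) -> (A=5 B=5)
Step 3: empty(A) -> (A=0 B=5)
Step 4: fill(B) -> (A=0 B=12)
Step 5: fill(A) -> (A=5 B=12)
Step 6: empty(B) -> (A=5 B=0)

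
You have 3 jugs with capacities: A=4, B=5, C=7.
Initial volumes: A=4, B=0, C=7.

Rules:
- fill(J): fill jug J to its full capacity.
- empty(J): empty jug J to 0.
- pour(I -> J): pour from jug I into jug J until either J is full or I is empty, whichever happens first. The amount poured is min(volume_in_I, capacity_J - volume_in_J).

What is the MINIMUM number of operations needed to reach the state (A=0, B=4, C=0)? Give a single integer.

Answer: 2

Derivation:
BFS from (A=4, B=0, C=7). One shortest path:
  1. empty(C) -> (A=4 B=0 C=0)
  2. pour(A -> B) -> (A=0 B=4 C=0)
Reached target in 2 moves.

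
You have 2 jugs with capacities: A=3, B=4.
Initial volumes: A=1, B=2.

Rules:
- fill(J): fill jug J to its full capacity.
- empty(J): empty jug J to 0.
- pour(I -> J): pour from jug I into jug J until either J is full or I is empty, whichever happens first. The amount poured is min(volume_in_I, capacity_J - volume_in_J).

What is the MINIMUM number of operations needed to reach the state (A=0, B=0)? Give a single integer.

BFS from (A=1, B=2). One shortest path:
  1. empty(A) -> (A=0 B=2)
  2. empty(B) -> (A=0 B=0)
Reached target in 2 moves.

Answer: 2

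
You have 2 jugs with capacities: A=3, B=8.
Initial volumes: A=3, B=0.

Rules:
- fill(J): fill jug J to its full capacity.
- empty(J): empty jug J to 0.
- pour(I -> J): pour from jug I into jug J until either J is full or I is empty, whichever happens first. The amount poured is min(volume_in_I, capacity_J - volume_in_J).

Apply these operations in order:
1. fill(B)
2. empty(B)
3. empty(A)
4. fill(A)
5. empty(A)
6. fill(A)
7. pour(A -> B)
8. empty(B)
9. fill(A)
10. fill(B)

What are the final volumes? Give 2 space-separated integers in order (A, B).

Step 1: fill(B) -> (A=3 B=8)
Step 2: empty(B) -> (A=3 B=0)
Step 3: empty(A) -> (A=0 B=0)
Step 4: fill(A) -> (A=3 B=0)
Step 5: empty(A) -> (A=0 B=0)
Step 6: fill(A) -> (A=3 B=0)
Step 7: pour(A -> B) -> (A=0 B=3)
Step 8: empty(B) -> (A=0 B=0)
Step 9: fill(A) -> (A=3 B=0)
Step 10: fill(B) -> (A=3 B=8)

Answer: 3 8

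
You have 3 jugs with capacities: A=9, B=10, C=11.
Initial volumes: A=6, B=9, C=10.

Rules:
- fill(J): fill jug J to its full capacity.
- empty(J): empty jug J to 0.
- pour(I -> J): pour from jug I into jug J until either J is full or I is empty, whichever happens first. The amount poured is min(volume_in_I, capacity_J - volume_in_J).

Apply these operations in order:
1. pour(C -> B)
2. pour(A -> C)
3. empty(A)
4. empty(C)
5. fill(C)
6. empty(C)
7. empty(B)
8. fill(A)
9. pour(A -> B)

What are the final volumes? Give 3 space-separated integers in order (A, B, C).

Answer: 0 9 0

Derivation:
Step 1: pour(C -> B) -> (A=6 B=10 C=9)
Step 2: pour(A -> C) -> (A=4 B=10 C=11)
Step 3: empty(A) -> (A=0 B=10 C=11)
Step 4: empty(C) -> (A=0 B=10 C=0)
Step 5: fill(C) -> (A=0 B=10 C=11)
Step 6: empty(C) -> (A=0 B=10 C=0)
Step 7: empty(B) -> (A=0 B=0 C=0)
Step 8: fill(A) -> (A=9 B=0 C=0)
Step 9: pour(A -> B) -> (A=0 B=9 C=0)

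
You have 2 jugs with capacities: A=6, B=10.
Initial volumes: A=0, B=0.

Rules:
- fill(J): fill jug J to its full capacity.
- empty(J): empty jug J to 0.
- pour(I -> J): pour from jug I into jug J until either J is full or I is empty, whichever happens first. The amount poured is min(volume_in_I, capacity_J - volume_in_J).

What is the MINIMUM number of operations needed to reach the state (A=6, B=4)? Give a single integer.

BFS from (A=0, B=0). One shortest path:
  1. fill(B) -> (A=0 B=10)
  2. pour(B -> A) -> (A=6 B=4)
Reached target in 2 moves.

Answer: 2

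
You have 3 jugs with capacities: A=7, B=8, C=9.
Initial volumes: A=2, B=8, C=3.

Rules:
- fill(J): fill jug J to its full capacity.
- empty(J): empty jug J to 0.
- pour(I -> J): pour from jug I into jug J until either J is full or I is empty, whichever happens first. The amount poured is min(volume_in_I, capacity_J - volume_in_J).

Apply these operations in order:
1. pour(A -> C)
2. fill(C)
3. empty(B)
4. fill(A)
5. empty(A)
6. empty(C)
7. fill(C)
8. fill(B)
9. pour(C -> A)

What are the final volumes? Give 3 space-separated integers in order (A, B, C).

Step 1: pour(A -> C) -> (A=0 B=8 C=5)
Step 2: fill(C) -> (A=0 B=8 C=9)
Step 3: empty(B) -> (A=0 B=0 C=9)
Step 4: fill(A) -> (A=7 B=0 C=9)
Step 5: empty(A) -> (A=0 B=0 C=9)
Step 6: empty(C) -> (A=0 B=0 C=0)
Step 7: fill(C) -> (A=0 B=0 C=9)
Step 8: fill(B) -> (A=0 B=8 C=9)
Step 9: pour(C -> A) -> (A=7 B=8 C=2)

Answer: 7 8 2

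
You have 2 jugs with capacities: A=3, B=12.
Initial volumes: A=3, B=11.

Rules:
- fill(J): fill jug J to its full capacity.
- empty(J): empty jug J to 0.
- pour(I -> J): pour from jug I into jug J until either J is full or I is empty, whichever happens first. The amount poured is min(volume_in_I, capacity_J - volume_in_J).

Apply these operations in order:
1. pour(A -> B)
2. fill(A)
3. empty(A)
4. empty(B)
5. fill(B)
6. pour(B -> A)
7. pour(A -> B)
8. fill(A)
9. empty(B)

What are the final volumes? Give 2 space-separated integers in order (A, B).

Answer: 3 0

Derivation:
Step 1: pour(A -> B) -> (A=2 B=12)
Step 2: fill(A) -> (A=3 B=12)
Step 3: empty(A) -> (A=0 B=12)
Step 4: empty(B) -> (A=0 B=0)
Step 5: fill(B) -> (A=0 B=12)
Step 6: pour(B -> A) -> (A=3 B=9)
Step 7: pour(A -> B) -> (A=0 B=12)
Step 8: fill(A) -> (A=3 B=12)
Step 9: empty(B) -> (A=3 B=0)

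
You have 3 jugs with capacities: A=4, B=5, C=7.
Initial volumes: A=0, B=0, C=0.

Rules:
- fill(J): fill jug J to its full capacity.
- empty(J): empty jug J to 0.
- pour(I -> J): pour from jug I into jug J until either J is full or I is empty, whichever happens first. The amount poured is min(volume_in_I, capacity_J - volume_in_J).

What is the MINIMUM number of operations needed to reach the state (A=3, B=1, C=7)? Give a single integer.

Answer: 6

Derivation:
BFS from (A=0, B=0, C=0). One shortest path:
  1. fill(A) -> (A=4 B=0 C=0)
  2. fill(C) -> (A=4 B=0 C=7)
  3. pour(A -> B) -> (A=0 B=4 C=7)
  4. pour(C -> A) -> (A=4 B=4 C=3)
  5. pour(A -> B) -> (A=3 B=5 C=3)
  6. pour(B -> C) -> (A=3 B=1 C=7)
Reached target in 6 moves.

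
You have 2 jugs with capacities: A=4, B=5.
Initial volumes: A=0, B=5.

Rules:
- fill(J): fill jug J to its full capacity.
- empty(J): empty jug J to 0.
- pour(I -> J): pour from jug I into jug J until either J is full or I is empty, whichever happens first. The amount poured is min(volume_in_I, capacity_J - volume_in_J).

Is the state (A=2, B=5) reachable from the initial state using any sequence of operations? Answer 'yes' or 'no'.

Answer: yes

Derivation:
BFS from (A=0, B=5):
  1. pour(B -> A) -> (A=4 B=1)
  2. empty(A) -> (A=0 B=1)
  3. pour(B -> A) -> (A=1 B=0)
  4. fill(B) -> (A=1 B=5)
  5. pour(B -> A) -> (A=4 B=2)
  6. empty(A) -> (A=0 B=2)
  7. pour(B -> A) -> (A=2 B=0)
  8. fill(B) -> (A=2 B=5)
Target reached → yes.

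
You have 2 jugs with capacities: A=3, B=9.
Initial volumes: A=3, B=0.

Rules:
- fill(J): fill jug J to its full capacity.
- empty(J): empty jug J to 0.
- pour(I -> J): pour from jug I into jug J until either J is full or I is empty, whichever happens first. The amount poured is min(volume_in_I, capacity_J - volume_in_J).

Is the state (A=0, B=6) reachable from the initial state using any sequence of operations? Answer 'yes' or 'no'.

Answer: yes

Derivation:
BFS from (A=3, B=0):
  1. pour(A -> B) -> (A=0 B=3)
  2. fill(A) -> (A=3 B=3)
  3. pour(A -> B) -> (A=0 B=6)
Target reached → yes.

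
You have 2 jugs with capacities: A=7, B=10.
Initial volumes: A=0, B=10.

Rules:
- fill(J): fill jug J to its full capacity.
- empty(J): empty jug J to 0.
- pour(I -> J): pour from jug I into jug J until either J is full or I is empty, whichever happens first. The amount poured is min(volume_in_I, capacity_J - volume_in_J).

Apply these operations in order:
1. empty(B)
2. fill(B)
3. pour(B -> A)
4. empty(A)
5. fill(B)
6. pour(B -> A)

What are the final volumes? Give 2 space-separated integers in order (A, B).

Step 1: empty(B) -> (A=0 B=0)
Step 2: fill(B) -> (A=0 B=10)
Step 3: pour(B -> A) -> (A=7 B=3)
Step 4: empty(A) -> (A=0 B=3)
Step 5: fill(B) -> (A=0 B=10)
Step 6: pour(B -> A) -> (A=7 B=3)

Answer: 7 3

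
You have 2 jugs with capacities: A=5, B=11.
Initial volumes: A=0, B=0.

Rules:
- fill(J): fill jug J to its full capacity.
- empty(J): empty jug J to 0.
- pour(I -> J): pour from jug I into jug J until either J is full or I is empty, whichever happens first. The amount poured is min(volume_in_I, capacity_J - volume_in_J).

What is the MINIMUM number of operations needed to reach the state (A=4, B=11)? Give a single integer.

Answer: 6

Derivation:
BFS from (A=0, B=0). One shortest path:
  1. fill(A) -> (A=5 B=0)
  2. pour(A -> B) -> (A=0 B=5)
  3. fill(A) -> (A=5 B=5)
  4. pour(A -> B) -> (A=0 B=10)
  5. fill(A) -> (A=5 B=10)
  6. pour(A -> B) -> (A=4 B=11)
Reached target in 6 moves.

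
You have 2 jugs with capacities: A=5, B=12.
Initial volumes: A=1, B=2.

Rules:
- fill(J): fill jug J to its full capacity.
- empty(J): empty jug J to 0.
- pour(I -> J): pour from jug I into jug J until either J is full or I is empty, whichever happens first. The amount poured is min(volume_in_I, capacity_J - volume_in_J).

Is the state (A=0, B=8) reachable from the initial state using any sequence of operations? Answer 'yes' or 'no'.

Answer: yes

Derivation:
BFS from (A=1, B=2):
  1. fill(B) -> (A=1 B=12)
  2. pour(B -> A) -> (A=5 B=8)
  3. empty(A) -> (A=0 B=8)
Target reached → yes.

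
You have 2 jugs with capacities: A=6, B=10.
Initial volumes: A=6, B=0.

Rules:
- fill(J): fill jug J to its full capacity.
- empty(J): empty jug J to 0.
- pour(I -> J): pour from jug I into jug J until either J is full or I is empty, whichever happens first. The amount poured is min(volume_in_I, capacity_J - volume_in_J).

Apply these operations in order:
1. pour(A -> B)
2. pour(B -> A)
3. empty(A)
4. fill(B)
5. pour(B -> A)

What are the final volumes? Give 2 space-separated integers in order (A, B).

Answer: 6 4

Derivation:
Step 1: pour(A -> B) -> (A=0 B=6)
Step 2: pour(B -> A) -> (A=6 B=0)
Step 3: empty(A) -> (A=0 B=0)
Step 4: fill(B) -> (A=0 B=10)
Step 5: pour(B -> A) -> (A=6 B=4)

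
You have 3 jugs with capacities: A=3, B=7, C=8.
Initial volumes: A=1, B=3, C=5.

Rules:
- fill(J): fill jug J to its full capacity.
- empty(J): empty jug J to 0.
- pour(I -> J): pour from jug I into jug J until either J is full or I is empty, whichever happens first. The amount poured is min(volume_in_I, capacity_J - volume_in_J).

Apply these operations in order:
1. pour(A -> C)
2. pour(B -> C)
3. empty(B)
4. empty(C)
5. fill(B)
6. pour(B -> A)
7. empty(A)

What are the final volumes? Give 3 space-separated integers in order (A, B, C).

Answer: 0 4 0

Derivation:
Step 1: pour(A -> C) -> (A=0 B=3 C=6)
Step 2: pour(B -> C) -> (A=0 B=1 C=8)
Step 3: empty(B) -> (A=0 B=0 C=8)
Step 4: empty(C) -> (A=0 B=0 C=0)
Step 5: fill(B) -> (A=0 B=7 C=0)
Step 6: pour(B -> A) -> (A=3 B=4 C=0)
Step 7: empty(A) -> (A=0 B=4 C=0)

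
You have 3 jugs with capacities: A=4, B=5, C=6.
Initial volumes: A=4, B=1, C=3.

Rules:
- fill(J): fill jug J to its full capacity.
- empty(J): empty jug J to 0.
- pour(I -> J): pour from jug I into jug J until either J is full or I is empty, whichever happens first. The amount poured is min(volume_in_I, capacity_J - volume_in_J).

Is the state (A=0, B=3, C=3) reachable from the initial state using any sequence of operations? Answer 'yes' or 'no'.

BFS from (A=4, B=1, C=3):
  1. empty(A) -> (A=0 B=1 C=3)
  2. pour(B -> A) -> (A=1 B=0 C=3)
  3. pour(C -> B) -> (A=1 B=3 C=0)
  4. fill(C) -> (A=1 B=3 C=6)
  5. pour(C -> A) -> (A=4 B=3 C=3)
  6. empty(A) -> (A=0 B=3 C=3)
Target reached → yes.

Answer: yes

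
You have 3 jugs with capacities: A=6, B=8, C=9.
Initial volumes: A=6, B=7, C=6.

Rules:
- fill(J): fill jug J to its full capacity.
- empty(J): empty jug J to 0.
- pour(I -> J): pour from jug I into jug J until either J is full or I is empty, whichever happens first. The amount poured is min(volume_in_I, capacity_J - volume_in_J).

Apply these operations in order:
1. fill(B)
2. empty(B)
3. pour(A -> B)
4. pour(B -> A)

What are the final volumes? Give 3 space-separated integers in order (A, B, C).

Step 1: fill(B) -> (A=6 B=8 C=6)
Step 2: empty(B) -> (A=6 B=0 C=6)
Step 3: pour(A -> B) -> (A=0 B=6 C=6)
Step 4: pour(B -> A) -> (A=6 B=0 C=6)

Answer: 6 0 6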